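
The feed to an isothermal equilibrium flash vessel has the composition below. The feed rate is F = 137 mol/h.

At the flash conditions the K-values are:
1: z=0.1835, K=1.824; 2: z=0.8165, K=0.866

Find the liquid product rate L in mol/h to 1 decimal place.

L = 85.1 mol/h

Let ψ = V/F and solve Σ zᵢ(Kᵢ−1)/(1+ψ(Kᵢ−1)) = 0.
Check two-phase: ΣzᵢKᵢ = 1.0418 > 1 and Σzᵢ/Kᵢ = 1.0434 > 1, so g(0) = 0.0418 > 0 and g(1) = -0.0434 < 0.
Binary case is linear: z₁(K₁−1)(1+ψ(K₂−1)) + z₂(K₂−1)(1+ψ(K₁−1)) = 0
⇒ ψ = [z₁(K₁−1)+z₂(K₂−1)] / [−(K₁−1)(K₂−1)] = 0.04179/0.11042 = 0.3785
Then V = ψ·F = 0.3785·137 = 51.9 mol/h and L = F − V = 85.1 mol/h.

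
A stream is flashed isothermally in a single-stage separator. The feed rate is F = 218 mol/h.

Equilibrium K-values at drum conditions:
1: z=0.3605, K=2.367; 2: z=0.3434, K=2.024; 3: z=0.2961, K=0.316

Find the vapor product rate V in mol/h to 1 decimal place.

V = 170.0 mol/h

Material balance + equilibrium reduce to Σ zᵢ(Kᵢ−1)/(1+V/F(Kᵢ−1)) = 0.
Check two-phase: ΣzᵢKᵢ = 1.6419 > 1 and Σzᵢ/Kᵢ = 1.2590 > 1, so g(0) = 0.6419 > 0 and g(1) = -0.2590 < 0.
Newton–Raphson from V/F = 0.5:
  V/F = 0.5000: g = 0.21749, g' = -0.7152 → V/F = 0.8041
  V/F = 0.8041: g = -0.02249, g' = -0.9453 → V/F = 0.7803
  V/F = 0.7803: g = -0.00048, g' = -0.9062 → V/F = 0.7798
Converged at V/F = 0.7798.
Then V = V/F·F = 0.7798·218 = 170.0 mol/h and L = F − V = 48.0 mol/h.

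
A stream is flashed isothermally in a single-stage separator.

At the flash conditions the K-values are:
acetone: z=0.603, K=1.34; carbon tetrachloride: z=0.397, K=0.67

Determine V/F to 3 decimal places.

Binary case is linear: z₁(K₁−1)(1+V/F(K₂−1)) + z₂(K₂−1)(1+V/F(K₁−1)) = 0
⇒ V/F = [z₁(K₁−1)+z₂(K₂−1)] / [−(K₁−1)(K₂−1)] = 0.0740/0.1122 = 0.660

V/F = 0.660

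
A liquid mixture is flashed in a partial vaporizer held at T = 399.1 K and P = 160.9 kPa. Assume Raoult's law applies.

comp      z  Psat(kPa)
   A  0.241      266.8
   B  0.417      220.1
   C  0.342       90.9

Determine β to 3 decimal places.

β = 0.775

Raoult's law: Kᵢ = Pᵢˢᵃᵗ/P = Pᵢˢᵃᵗ/160.9.
  K_A = 266.8/160.9 = 1.65817, K_B = 220.1/160.9 = 1.36793, K_C = 90.9/160.9 = 0.56495
Rachford–Rice: g(β) = Σ zᵢ(Kᵢ−1)/(1+β(Kᵢ−1)) = 0.
Feasibility: ΣzᵢKᵢ = 1.163, Σzᵢ/Kᵢ = 1.056 — both > 1, two phases present.
Newton iteration, β⁰ = 0.31:
  β = 0.310: g = 0.0975, g' = -0.204 → β = 0.788
  β = 0.788: g = -0.0030, g' = -0.229 → β = 0.775
Converged at β = 0.775.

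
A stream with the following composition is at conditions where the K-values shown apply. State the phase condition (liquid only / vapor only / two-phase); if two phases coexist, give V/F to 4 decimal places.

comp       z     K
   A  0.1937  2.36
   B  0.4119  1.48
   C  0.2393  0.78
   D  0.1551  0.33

ΣzᵢKᵢ = 1.3046; Σzᵢ/Kᵢ = 1.1372.
Both exceed 1, so a two-phase solution exists.
Material balance + equilibrium reduce to Σ zᵢ(Kᵢ−1)/(1+ψ(Kᵢ−1)) = 0.
Iterate (Newton) starting at ψ = 0.5:
  ψ = 0.5000: g = 0.10083, g' = -0.3607 → ψ = 0.7795
  ψ = 0.7795: g = -0.00932, g' = -0.4566 → ψ = 0.7591
  ψ = 0.7591: g = -0.00014, g' = -0.4427 → ψ = 0.7588
Converged at ψ = 0.7588.

two-phase, V/F = 0.7588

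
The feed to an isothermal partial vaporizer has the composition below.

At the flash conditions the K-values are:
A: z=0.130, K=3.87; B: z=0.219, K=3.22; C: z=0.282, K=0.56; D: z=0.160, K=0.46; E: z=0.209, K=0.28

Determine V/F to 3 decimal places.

Rachford–Rice: g(V/F) = Σ zᵢ(Kᵢ−1)/(1+V/F(Kᵢ−1)) = 0.
g(0) = ΣzᵢKᵢ − 1 = 0.498 and g(1) = 1 − Σzᵢ/Kᵢ = -0.699, so a root lies in (0, 1).
Iterate (Newton) starting at V/F = 0.4:
  V/F = 0.400: g = -0.0409, g' = -0.905 → V/F = 0.355
  V/F = 0.355: g = 0.0008, g' = -0.944 → V/F = 0.356
Converged at V/F = 0.356.

V/F = 0.356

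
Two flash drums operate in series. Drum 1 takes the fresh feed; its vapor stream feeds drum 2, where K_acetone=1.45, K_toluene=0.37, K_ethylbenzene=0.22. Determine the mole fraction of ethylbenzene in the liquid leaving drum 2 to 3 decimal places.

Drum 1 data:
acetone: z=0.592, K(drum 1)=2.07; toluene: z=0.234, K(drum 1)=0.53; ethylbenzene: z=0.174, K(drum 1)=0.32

x_ethylbenzene (drum 2) = 0.151

Drum 1:
Rachford–Rice: g(ψ₁) = Σ zᵢ(Kᵢ−1)/(1+ψ₁(Kᵢ−1)) = 0.
Check two-phase: ΣzᵢKᵢ = 1.405 > 1 and Σzᵢ/Kᵢ = 1.271 > 1, so g(0) = 0.405 > 0 and g(1) = -0.271 < 0.
Newton–Raphson from ψ₁ = 0.66:
  ψ₁ = 0.660: g = -0.0028, g' = -0.606 → ψ₁ = 0.655
Converged at ψ₁ = 0.655.
Drum-1 compositions:
  acetone: x = 0.348, y = 0.720
  toluene: x = 0.338, y = 0.179
  ethylbenzene: x = 0.314, y = 0.100
Drum-2 feed = drum-1 vapor: z₂ = (0.7203, 0.1792, 0.1004).
Drum 2:
Material balance + equilibrium reduce to Σ zᵢ(Kᵢ−1)/(1+ψ₂(Kᵢ−1)) = 0.
Check two-phase: ΣzᵢKᵢ = 1.133 > 1 and Σzᵢ/Kᵢ = 1.438 > 1, so g(0) = 0.133 > 0 and g(1) = -0.438 < 0.
Newton iteration, ψ₂⁰ = 0.5:
  ψ₂ = 0.500: g = -0.0286, g' = -0.413 → ψ₂ = 0.431
  ψ₂ = 0.431: g = -0.0014, g' = -0.375 → ψ₂ = 0.427
Converged at ψ₂ = 0.427.
  acetone: x = 0.604, y = 0.876
  toluene: x = 0.245, y = 0.091
  ethylbenzene: x = 0.151, y = 0.033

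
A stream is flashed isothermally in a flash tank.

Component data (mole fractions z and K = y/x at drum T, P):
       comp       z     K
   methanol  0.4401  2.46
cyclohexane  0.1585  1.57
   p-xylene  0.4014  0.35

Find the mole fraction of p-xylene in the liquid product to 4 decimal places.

x_p-xylene = 0.6416

Let β = V/F and solve Σ zᵢ(Kᵢ−1)/(1+β(Kᵢ−1)) = 0.
g(0) = ΣzᵢKᵢ − 1 = 0.4720 and g(1) = 1 − Σzᵢ/Kᵢ = -0.4267, so a root lies in (0, 1).
Newton iteration, β⁰ = 0.56:
  β = 0.5600: g = 0.01176, g' = -0.7328 → β = 0.5761
  β = 0.5761: g = -0.00005, g' = -0.7393 → β = 0.5760
Converged at β = 0.5760.
Compositions from xᵢ = zᵢ/(1+β(Kᵢ−1)), yᵢ = Kᵢxᵢ:
  methanol: x = 0.2391, y = 0.5881
  cyclohexane: x = 0.1193, y = 0.1873
  p-xylene: x = 0.6416, y = 0.2246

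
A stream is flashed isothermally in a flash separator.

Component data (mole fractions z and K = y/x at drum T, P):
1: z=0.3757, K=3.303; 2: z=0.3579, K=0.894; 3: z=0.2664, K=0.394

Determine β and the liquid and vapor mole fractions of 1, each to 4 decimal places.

Newton–Raphson from β = 0.7:
  β = 0.7000: g = 0.00989, g' = -0.5918 → β = 0.7167
Converged at β = 0.7167.
Compositions from xᵢ = zᵢ/(1+β(Kᵢ−1)), yᵢ = Kᵢxᵢ:
  1: x = 0.1417, y = 0.4682
  2: x = 0.3873, y = 0.3463
  3: x = 0.4709, y = 0.1855

β = 0.7167, x_1 = 0.1417, y_1 = 0.4682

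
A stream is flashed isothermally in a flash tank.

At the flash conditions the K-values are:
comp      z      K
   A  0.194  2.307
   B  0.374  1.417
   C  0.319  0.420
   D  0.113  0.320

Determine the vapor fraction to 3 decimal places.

ψ = 0.300

Rachford–Rice: g(ψ) = Σ zᵢ(Kᵢ−1)/(1+ψ(Kᵢ−1)) = 0.
g(0) = ΣzᵢKᵢ − 1 = 0.148 and g(1) = 1 − Σzᵢ/Kᵢ = -0.461, so a root lies in (0, 1).
Newton–Raphson from ψ = 0.69:
  ψ = 0.690: g = -0.1988, g' = -0.615 → ψ = 0.367
  ψ = 0.367: g = -0.0306, g' = -0.466 → ψ = 0.301
  ψ = 0.301: g = -0.0002, g' = -0.462 → ψ = 0.300
Converged at ψ = 0.300.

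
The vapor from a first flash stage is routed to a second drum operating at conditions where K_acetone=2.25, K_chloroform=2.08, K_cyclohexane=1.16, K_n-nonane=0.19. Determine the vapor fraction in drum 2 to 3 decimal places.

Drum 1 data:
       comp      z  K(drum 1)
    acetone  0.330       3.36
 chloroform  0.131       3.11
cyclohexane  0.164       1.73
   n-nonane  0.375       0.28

Drum 1:
Let ψ₁ = V/F and solve Σ zᵢ(Kᵢ−1)/(1+ψ₁(Kᵢ−1)) = 0.
g(0) = ΣzᵢKᵢ − 1 = 0.905 and g(1) = 1 − Σzᵢ/Kᵢ = -0.574, so a root lies in (0, 1).
Newton–Raphson from ψ₁ = 0.5:
  ψ₁ = 0.500: g = 0.1576, g' = -1.046 → ψ₁ = 0.651
  ψ₁ = 0.651: g = -0.0031, g' = -1.118 → ψ₁ = 0.648
Converged at ψ₁ = 0.648.
Drum-1 compositions:
  acetone: x = 0.130, y = 0.438
  chloroform: x = 0.055, y = 0.172
  cyclohexane: x = 0.111, y = 0.193
  n-nonane: x = 0.703, y = 0.197
Drum-2 feed = drum-1 vapor: z₂ = (0.4385, 0.1721, 0.1926, 0.1968).
Drum 2:
Newton–Raphson from ψ₂ = 0.47:
  ψ₂ = 0.470: g = 0.2398, g' = -0.701 → ψ₂ = 0.812
  ψ₂ = 0.812: g = -0.0675, g' = -1.332 → ψ₂ = 0.761
  ψ₂ = 0.761: g = -0.0056, g' = -1.123 → ψ₂ = 0.756
Converged at ψ₂ = 0.756.
  acetone: x = 0.225, y = 0.507
  chloroform: x = 0.095, y = 0.197
  cyclohexane: x = 0.172, y = 0.199
  n-nonane: x = 0.508, y = 0.097

V/F (drum 2) = 0.756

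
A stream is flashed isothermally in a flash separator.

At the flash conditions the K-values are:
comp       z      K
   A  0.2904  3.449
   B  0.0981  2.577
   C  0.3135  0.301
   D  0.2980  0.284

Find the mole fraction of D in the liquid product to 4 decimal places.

Let ψ = V/F and solve Σ zᵢ(Kᵢ−1)/(1+ψ(Kᵢ−1)) = 0.
Check two-phase: ΣzᵢKᵢ = 1.4334 > 1 and Σzᵢ/Kᵢ = 2.2131 > 1, so g(0) = 0.4334 > 0 and g(1) = -1.2131 < 0.
Newton iteration, ψ⁰ = 0.5:
  ψ = 0.5000: g = -0.26302, g' = -1.1609 → ψ = 0.2734
  ψ = 0.2734: g = -0.00218, g' = -1.2142 → ψ = 0.2716
Converged at ψ = 0.2716.
Compositions from xᵢ = zᵢ/(1+ψ(Kᵢ−1)), yᵢ = Kᵢxᵢ:
  A: x = 0.1744, y = 0.6015
  B: x = 0.0687, y = 0.1770
  C: x = 0.3870, y = 0.1165
  D: x = 0.3700, y = 0.1051

x_D = 0.3700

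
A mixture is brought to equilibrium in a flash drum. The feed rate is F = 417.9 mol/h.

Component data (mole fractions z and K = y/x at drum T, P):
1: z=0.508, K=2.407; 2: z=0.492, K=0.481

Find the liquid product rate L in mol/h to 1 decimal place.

Let β = V/F and solve Σ zᵢ(Kᵢ−1)/(1+β(Kᵢ−1)) = 0.
Feasibility: ΣzᵢKᵢ = 1.459, Σzᵢ/Kᵢ = 1.234 — both > 1, two phases present.
Newton–Raphson from β = 0.5:
  β = 0.500: g = 0.0747, g' = -0.588 → β = 0.627
  β = 0.627: g = 0.0012, g' = -0.575 → β = 0.629
Converged at β = 0.629.
Then V = β·F = 0.6291·417.9 = 262.9 mol/h and L = F − V = 155.0 mol/h.

L = 155.0 mol/h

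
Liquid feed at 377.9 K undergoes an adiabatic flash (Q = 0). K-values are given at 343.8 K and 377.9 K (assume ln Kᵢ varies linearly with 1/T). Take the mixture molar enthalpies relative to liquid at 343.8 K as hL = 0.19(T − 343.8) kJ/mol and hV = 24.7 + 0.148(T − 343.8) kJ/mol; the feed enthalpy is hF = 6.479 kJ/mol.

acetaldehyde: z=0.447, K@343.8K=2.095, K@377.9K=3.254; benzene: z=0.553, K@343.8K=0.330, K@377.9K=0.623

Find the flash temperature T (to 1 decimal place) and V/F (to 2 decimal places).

Adiabatic flash: solve Rachford–Rice at each trial T, then check hF = ψ·hV(T) + (1−ψ)·hL(T).
  T = 343.8 K: K = (2.095, 0.330), RR gives ψ = 0.162, H_out = 4.005 kJ/mol
  T = 377.9 K: K = (3.254, 0.623), RR gives ψ = 0.940, H_out = 28.359 kJ/mol
  T = 360.9 K: K = (2.640, 0.461), RR gives ψ = 0.492, H_out = 15.040 kJ/mol
  T = 352.4 K: K = (2.360, 0.392), RR gives ψ = 0.328, H_out = 9.627 kJ/mol
  T = 348.1 K: K = (2.225, 0.360), RR gives ψ = 0.247, H_out = 6.875 kJ/mol
  T = 346.0 K: K = (2.161, 0.345), RR gives ψ = 0.206, H_out = 5.493 kJ/mol
Linear interpolation between T = 346.0 (H_out = 5.493) and T = 348.1 (H_out = 6.875) on hF = 6.479 gives T ≈ 347.5 K, at which ψ = 0.24.

T = 347.5 K, V/F = 0.24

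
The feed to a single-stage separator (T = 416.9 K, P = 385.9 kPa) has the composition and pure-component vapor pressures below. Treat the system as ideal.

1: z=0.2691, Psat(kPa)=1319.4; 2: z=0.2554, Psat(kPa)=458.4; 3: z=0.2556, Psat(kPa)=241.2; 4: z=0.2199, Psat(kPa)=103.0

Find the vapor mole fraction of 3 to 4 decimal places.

y_3 = 0.1922

Raoult's law: Kᵢ = Pᵢˢᵃᵗ/P = Pᵢˢᵃᵗ/385.9.
  K_1 = 1319.4/385.9 = 3.419020, K_2 = 458.4/385.9 = 1.187873, K_3 = 241.2/385.9 = 0.625032, K_4 = 103.0/385.9 = 0.266909
Let ψ = V/F and solve Σ zᵢ(Kᵢ−1)/(1+ψ(Kᵢ−1)) = 0.
g(0) = ΣzᵢKᵢ − 1 = 0.4419 and g(1) = 1 − Σzᵢ/Kᵢ = -0.5265, so a root lies in (0, 1).
Newton iteration, ψ⁰ = 0.57:
  ψ = 0.5700: g = -0.08183, g' = -0.6925 → ψ = 0.4518
  ψ = 0.4518: g = -0.00120, g' = -0.6835 → ψ = 0.4501
Converged at ψ = 0.4501.
Compositions from xᵢ = zᵢ/(1+ψ(Kᵢ−1)), yᵢ = Kᵢxᵢ:
  1: x = 0.1288, y = 0.4405
  2: x = 0.2355, y = 0.2797
  3: x = 0.3075, y = 0.1922
  4: x = 0.3282, y = 0.0876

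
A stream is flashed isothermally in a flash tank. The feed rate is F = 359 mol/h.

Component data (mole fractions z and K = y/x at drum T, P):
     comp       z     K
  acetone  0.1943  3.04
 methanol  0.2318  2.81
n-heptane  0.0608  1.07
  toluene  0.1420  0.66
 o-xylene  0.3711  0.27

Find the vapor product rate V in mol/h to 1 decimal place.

V = 154.3 mol/h

Material balance + equilibrium reduce to Σ zᵢ(Kᵢ−1)/(1+V/F(Kᵢ−1)) = 0.
Check two-phase: ΣzᵢKᵢ = 1.5010 > 1 and Σzᵢ/Kᵢ = 1.7928 > 1, so g(0) = 0.5010 > 0 and g(1) = -0.7928 < 0.
Newton–Raphson from V/F = 0.5:
  V/F = 0.5000: g = -0.06421, g' = -0.9220 → V/F = 0.4304
  V/F = 0.4304: g = -0.00050, g' = -0.9125 → V/F = 0.4298
Converged at V/F = 0.4298.
Then V = V/F·F = 0.4298·359 = 154.3 mol/h and L = F − V = 204.7 mol/h.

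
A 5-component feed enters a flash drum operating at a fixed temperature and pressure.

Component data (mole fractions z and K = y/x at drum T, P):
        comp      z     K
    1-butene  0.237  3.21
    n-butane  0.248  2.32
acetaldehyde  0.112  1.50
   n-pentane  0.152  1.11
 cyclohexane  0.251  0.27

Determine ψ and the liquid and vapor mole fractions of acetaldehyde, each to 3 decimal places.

ψ = 0.763, x_acetaldehyde = 0.081, y_acetaldehyde = 0.122

Material balance + equilibrium reduce to Σ zᵢ(Kᵢ−1)/(1+ψ(Kᵢ−1)) = 0.
g(0) = ΣzᵢKᵢ − 1 = 0.741 and g(1) = 1 − Σzᵢ/Kᵢ = -0.322, so a root lies in (0, 1).
Iterate (Newton) starting at ψ = 0.63:
  ψ = 0.630: g = 0.1166, g' = -0.807 → ψ = 0.774
  ψ = 0.774: g = -0.0108, g' = -0.987 → ψ = 0.764
  ψ = 0.764: g = -0.0001, g' = -0.967 → ψ = 0.763
Converged at ψ = 0.763.
Compositions from xᵢ = zᵢ/(1+ψ(Kᵢ−1)), yᵢ = Kᵢxᵢ:
  1-butene: x = 0.088, y = 0.283
  n-butane: x = 0.124, y = 0.287
  acetaldehyde: x = 0.081, y = 0.122
  n-pentane: x = 0.140, y = 0.156
  cyclohexane: x = 0.567, y = 0.153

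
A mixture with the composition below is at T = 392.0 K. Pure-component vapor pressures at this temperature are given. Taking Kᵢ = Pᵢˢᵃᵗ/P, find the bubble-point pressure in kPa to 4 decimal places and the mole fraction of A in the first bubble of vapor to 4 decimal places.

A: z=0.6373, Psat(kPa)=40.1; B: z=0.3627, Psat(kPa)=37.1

At the bubble point ψ → 0, so ΣzᵢKᵢ = 1 with Kᵢ = Pᵢˢᵃᵗ/P ⇒ P = ΣzᵢPᵢˢᵃᵗ.
P = 0.6373·40.1 + 0.3627·37.1 = 39.0119 kPa
yᵢ = zᵢPᵢˢᵃᵗ/P ⇒ y_A = 0.6373·40.1/39.0119 = 0.6551

Pbub = 39.0119 kPa, y_A = 0.6551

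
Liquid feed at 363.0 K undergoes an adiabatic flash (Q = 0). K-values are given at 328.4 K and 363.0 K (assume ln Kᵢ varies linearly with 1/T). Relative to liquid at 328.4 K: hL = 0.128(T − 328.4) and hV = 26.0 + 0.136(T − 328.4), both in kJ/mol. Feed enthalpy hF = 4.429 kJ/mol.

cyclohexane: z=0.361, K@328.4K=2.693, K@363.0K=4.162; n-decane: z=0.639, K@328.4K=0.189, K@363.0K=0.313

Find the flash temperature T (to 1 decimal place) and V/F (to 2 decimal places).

T = 335.7 K, V/F = 0.13

Adiabatic flash: solve Rachford–Rice at each trial T, then check hF = ψ·hV(T) + (1−ψ)·hL(T).
  T = 328.4 K: K = (2.693, 0.189), RR gives ψ = 0.068, H_out = 1.760 kJ/mol
  T = 363.0 K: K = (4.162, 0.313), RR gives ψ = 0.323, H_out = 12.926 kJ/mol
  T = 345.7 K: K = (3.385, 0.246), RR gives ψ = 0.211, H_out = 7.730 kJ/mol
  T = 337.0 K: K = (3.026, 0.216), RR gives ψ = 0.145, H_out = 4.887 kJ/mol
  T = 332.7 K: K = (2.857, 0.202), RR gives ψ = 0.108, H_out = 3.374 kJ/mol
  T = 334.9 K: K = (2.943, 0.209), RR gives ψ = 0.128, H_out = 4.159 kJ/mol
Linear interpolation between T = 334.9 (H_out = 4.159) and T = 337.0 (H_out = 4.887) on hF = 4.429 gives T ≈ 335.7 K, at which ψ = 0.13.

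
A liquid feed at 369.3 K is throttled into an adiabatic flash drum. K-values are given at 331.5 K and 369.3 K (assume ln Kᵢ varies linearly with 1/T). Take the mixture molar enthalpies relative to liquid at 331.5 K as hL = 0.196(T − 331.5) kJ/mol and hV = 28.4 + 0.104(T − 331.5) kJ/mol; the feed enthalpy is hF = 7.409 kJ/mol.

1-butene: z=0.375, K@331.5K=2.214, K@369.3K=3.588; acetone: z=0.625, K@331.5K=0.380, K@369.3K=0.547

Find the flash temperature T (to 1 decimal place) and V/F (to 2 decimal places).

Adiabatic flash: solve Rachford–Rice at each trial T, then check hF = ψ·hV(T) + (1−ψ)·hL(T).
  T = 331.5 K: K = (2.214, 0.380), RR gives ψ = 0.090, H_out = 2.556 kJ/mol
  T = 369.3 K: K = (3.588, 0.547), RR gives ψ = 0.586, H_out = 22.021 kJ/mol
  T = 350.4 K: K = (2.855, 0.460), RR gives ψ = 0.358, H_out = 13.253 kJ/mol
  T = 340.9 K: K = (2.522, 0.419), RR gives ψ = 0.235, H_out = 8.310 kJ/mol
  T = 336.2 K: K = (2.365, 0.399), RR gives ψ = 0.166, H_out = 5.577 kJ/mol
  T = 338.5 K: K = (2.441, 0.409), RR gives ψ = 0.201, H_out = 6.944 kJ/mol
Linear interpolation between T = 338.5 (H_out = 6.944) and T = 340.9 (H_out = 8.310) on hF = 7.409 gives T ≈ 339.3 K, at which ψ = 0.21.

T = 339.3 K, V/F = 0.21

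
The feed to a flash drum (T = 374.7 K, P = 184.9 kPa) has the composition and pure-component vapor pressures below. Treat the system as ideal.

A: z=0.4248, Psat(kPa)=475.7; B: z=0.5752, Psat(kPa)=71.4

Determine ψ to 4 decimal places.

ψ = 0.3263

Raoult's law: Kᵢ = Pᵢˢᵃᵗ/P = Pᵢˢᵃᵗ/184.9.
  K_A = 475.7/184.9 = 2.572742, K_B = 71.4/184.9 = 0.386155
Rachford–Rice: g(ψ) = Σ zᵢ(Kᵢ−1)/(1+ψ(Kᵢ−1)) = 0.
Feasibility: ΣzᵢKᵢ = 1.3150, Σzᵢ/Kᵢ = 1.6547 — both > 1, two phases present.
Newton iteration, ψ⁰ = 0.42:
  ψ = 0.4200: g = -0.07340, g' = -0.7745 → ψ = 0.3252
  ψ = 0.3252: g = 0.00085, g' = -0.7983 → ψ = 0.3263
Converged at ψ = 0.3263.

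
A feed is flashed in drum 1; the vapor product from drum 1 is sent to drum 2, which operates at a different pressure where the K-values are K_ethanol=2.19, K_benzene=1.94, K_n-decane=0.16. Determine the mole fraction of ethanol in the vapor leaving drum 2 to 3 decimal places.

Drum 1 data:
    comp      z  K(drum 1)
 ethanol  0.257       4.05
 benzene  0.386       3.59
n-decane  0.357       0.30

Drum 1:
Newton iteration, ψ₁⁰ = 0.37:
  ψ₁ = 0.370: g = 0.5415, g' = -1.521 → ψ₁ = 0.726
  ψ₁ = 0.726: g = 0.0829, g' = -1.267 → ψ₁ = 0.791
  ψ₁ = 0.791: g = -0.0028, g' = -1.363 → ψ₁ = 0.789
Converged at ψ₁ = 0.789.
Drum-1 compositions:
  ethanol: x = 0.075, y = 0.305
  benzene: x = 0.127, y = 0.455
  n-decane: x = 0.798, y = 0.239
Drum-2 feed = drum-1 vapor: z₂ = (0.3055, 0.4552, 0.2393).
Drum 2:
Material balance + equilibrium reduce to Σ zᵢ(Kᵢ−1)/(1+ψ₂(Kᵢ−1)) = 0.
g(0) = ΣzᵢKᵢ − 1 = 0.590 and g(1) = 1 − Σzᵢ/Kᵢ = -0.870, so a root lies in (0, 1).
Iterate (Newton) starting at ψ₂ = 0.5:
  ψ₂ = 0.500: g = 0.1724, g' = -0.858 → ψ₂ = 0.701
  ψ₂ = 0.701: g = -0.0327, g' = -1.273 → ψ₂ = 0.675
  ψ₂ = 0.675: g = -0.0012, g' = -1.185 → ψ₂ = 0.674
Converged at ψ₂ = 0.674.
  ethanol: x = 0.169, y = 0.371
  benzene: x = 0.279, y = 0.541
  n-decane: x = 0.552, y = 0.088

y_ethanol (drum 2) = 0.371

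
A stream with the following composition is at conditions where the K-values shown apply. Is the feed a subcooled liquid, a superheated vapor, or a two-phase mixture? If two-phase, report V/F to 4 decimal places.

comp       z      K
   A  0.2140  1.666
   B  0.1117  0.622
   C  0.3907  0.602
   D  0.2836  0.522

subcooled liquid

ΣzᵢKᵢ = 0.8092; Σzᵢ/Kᵢ = 1.5003.
Since ΣzᵢKᵢ < 1 the mixture is below its bubble point — single liquid phase.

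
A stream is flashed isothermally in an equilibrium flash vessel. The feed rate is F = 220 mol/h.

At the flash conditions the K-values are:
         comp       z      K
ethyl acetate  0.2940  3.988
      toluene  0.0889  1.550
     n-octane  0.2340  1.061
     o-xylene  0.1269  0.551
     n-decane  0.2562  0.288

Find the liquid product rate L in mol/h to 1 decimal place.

L = 96.7 mol/h

Let β = V/F and solve Σ zᵢ(Kᵢ−1)/(1+β(Kᵢ−1)) = 0.
Check two-phase: ΣzᵢKᵢ = 1.7022 > 1 and Σzᵢ/Kᵢ = 1.4715 > 1, so g(0) = 0.7022 > 0 and g(1) = -0.4715 < 0.
Newton–Raphson from β = 0.38:
  β = 0.3800: g = 0.14700, g' = -0.8761 → β = 0.5478
  β = 0.5478: g = 0.00994, g' = -0.7883 → β = 0.5604
Converged at β = 0.5604.
Then V = β·F = 0.5604·220 = 123.3 mol/h and L = F − V = 96.7 mol/h.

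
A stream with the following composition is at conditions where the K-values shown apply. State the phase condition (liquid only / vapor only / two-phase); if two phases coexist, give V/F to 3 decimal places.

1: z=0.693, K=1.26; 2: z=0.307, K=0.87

vapor only

ΣzᵢKᵢ = 1.140; Σzᵢ/Kᵢ = 0.903.
Since Σzᵢ/Kᵢ < 1 the mixture is above its dew point — single vapor phase.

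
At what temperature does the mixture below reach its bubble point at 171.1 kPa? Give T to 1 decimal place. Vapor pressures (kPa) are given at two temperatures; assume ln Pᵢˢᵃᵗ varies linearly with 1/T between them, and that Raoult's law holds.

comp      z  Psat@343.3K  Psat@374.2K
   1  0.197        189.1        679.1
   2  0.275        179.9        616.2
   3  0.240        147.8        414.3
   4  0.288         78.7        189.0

Bubble-point temperature: ΣzᵢPᵢˢᵃᵗ(T) = P. Interpolate ln Pᵢˢᵃᵗ = aᵢ + bᵢ/T.
  T = 343.3 K: ΣzᵢPᵢˢᵃᵗ = 144.86 kPa
  T = 374.2 K: ΣzᵢPᵢˢᵃᵗ = 457.10 kPa
  T = 358.8 K: ΣzᵢPᵢˢᵃᵗ = 263.59 kPa
  T = 351.1 K: ΣzᵢPᵢˢᵃᵗ = 196.94 kPa
  T = 347.2 K: ΣzᵢPᵢˢᵃᵗ = 169.17 kPa
  T = 349.1 K: ΣzᵢPᵢˢᵃᵗ = 182.24 kPa
Interpolating between 347.2 K and 349.1 K gives T ≈ 347.5 K.

T = 347.5 K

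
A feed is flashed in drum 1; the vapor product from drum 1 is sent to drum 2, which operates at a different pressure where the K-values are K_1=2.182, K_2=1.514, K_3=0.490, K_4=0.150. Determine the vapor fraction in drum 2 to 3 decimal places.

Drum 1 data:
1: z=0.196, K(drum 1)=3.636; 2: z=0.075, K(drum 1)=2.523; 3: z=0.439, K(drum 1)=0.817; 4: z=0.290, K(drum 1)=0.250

Drum 1:
Rachford–Rice: g(ψ₁) = Σ zᵢ(Kᵢ−1)/(1+ψ₁(Kᵢ−1)) = 0.
Check two-phase: ΣzᵢKᵢ = 1.333 > 1 and Σzᵢ/Kᵢ = 1.781 > 1, so g(0) = 0.333 > 0 and g(1) = -0.781 < 0.
Iterate (Newton) starting at ψ₁ = 0.5:
  ψ₁ = 0.500: g = -0.1487, g' = -0.745 → ψ₁ = 0.300
  ψ₁ = 0.300: g = 0.0009, g' = -0.794 → ψ₁ = 0.302
Converged at ψ₁ = 0.302.
Drum-1 compositions:
  1: x = 0.109, y = 0.397
  2: x = 0.051, y = 0.130
  3: x = 0.465, y = 0.380
  4: x = 0.375, y = 0.094
Drum-2 feed = drum-1 vapor: z₂ = (0.3970, 0.1297, 0.3796, 0.0937).
Drum 2:
Let ψ₂ = V/F and solve Σ zᵢ(Kᵢ−1)/(1+ψ₂(Kᵢ−1)) = 0.
Check two-phase: ΣzᵢKᵢ = 1.263 > 1 and Σzᵢ/Kᵢ = 1.667 > 1, so g(0) = 0.263 > 0 and g(1) = -0.667 < 0.
Newton iteration, ψ₂⁰ = 0.5:
  ψ₂ = 0.500: g = -0.0504, g' = -0.623 → ψ₂ = 0.419
  ψ₂ = 0.419: g = -0.0013, g' = -0.594 → ψ₂ = 0.417
Converged at ψ₂ = 0.417.
  1: x = 0.266, y = 0.580
  2: x = 0.107, y = 0.162
  3: x = 0.482, y = 0.236
  4: x = 0.145, y = 0.022

V/F (drum 2) = 0.417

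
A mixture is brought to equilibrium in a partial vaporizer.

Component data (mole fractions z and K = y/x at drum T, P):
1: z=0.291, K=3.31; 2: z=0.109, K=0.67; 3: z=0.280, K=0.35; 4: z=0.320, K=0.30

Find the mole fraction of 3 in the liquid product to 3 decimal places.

x_3 = 0.312

Material balance + equilibrium reduce to Σ zᵢ(Kᵢ−1)/(1+β(Kᵢ−1)) = 0.
Feasibility: ΣzᵢKᵢ = 1.230, Σzᵢ/Kᵢ = 2.117 — both > 1, two phases present.
Iterate (Newton) starting at β = 0.6:
  β = 0.600: g = -0.4477, g' = -1.075 → β = 0.184
  β = 0.184: g = -0.0300, g' = -1.138 → β = 0.157
  β = 0.157: g = 0.0007, g' = -1.193 → β = 0.158
Converged at β = 0.158.
Compositions from xᵢ = zᵢ/(1+β(Kᵢ−1)), yᵢ = Kᵢxᵢ:
  1: x = 0.213, y = 0.706
  2: x = 0.115, y = 0.077
  3: x = 0.312, y = 0.109
  4: x = 0.360, y = 0.108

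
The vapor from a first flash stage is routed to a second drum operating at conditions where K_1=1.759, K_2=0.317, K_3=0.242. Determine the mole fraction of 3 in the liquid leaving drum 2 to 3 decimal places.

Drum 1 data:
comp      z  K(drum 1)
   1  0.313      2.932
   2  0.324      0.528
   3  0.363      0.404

x_3 (drum 2) = 0.247

Drum 1:
Let ψ₁ = V/F and solve Σ zᵢ(Kᵢ−1)/(1+ψ₁(Kᵢ−1)) = 0.
Check two-phase: ΣzᵢKᵢ = 1.235 > 1 and Σzᵢ/Kᵢ = 1.619 > 1, so g(0) = 0.235 > 0 and g(1) = -0.619 < 0.
Newton–Raphson from ψ₁ = 0.43:
  ψ₁ = 0.430: g = -0.1525, g' = -0.695 → ψ₁ = 0.211
  ψ₁ = 0.211: g = 0.0125, g' = -0.848 → ψ₁ = 0.225
  ψ₁ = 0.225: g = 0.0001, g' = -0.829 → ψ₁ = 0.226
Converged at ψ₁ = 0.226.
Drum-1 compositions:
  1: x = 0.218, y = 0.639
  2: x = 0.363, y = 0.191
  3: x = 0.419, y = 0.169
Drum-2 feed = drum-1 vapor: z₂ = (0.6391, 0.1915, 0.1694).
Drum 2:
Material balance + equilibrium reduce to Σ zᵢ(Kᵢ−1)/(1+ψ₂(Kᵢ−1)) = 0.
g(0) = ΣzᵢKᵢ − 1 = 0.226 and g(1) = 1 − Σzᵢ/Kᵢ = -0.667, so a root lies in (0, 1).
Newton–Raphson from ψ₂ = 0.5:
  ψ₂ = 0.500: g = -0.0538, g' = -0.652 → ψ₂ = 0.418
  ψ₂ = 0.418: g = -0.0025, g' = -0.595 → ψ₂ = 0.413
Converged at ψ₂ = 0.413.
  1: x = 0.486, y = 0.856
  2: x = 0.267, y = 0.085
  3: x = 0.247, y = 0.060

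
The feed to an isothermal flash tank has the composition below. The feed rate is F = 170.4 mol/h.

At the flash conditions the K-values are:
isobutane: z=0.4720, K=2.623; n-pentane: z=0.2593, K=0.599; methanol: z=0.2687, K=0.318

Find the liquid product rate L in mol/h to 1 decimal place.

L = 81.8 mol/h

Iterate (Newton) starting at ψ = 0.3:
  ψ = 0.3000: g = 0.16661, g' = -0.8138 → ψ = 0.5047
  ψ = 0.5047: g = 0.01128, g' = -0.7319 → ψ = 0.5202
Converged at ψ = 0.5202.
Then V = ψ·F = 0.5202·170.4 = 88.6 mol/h and L = F − V = 81.8 mol/h.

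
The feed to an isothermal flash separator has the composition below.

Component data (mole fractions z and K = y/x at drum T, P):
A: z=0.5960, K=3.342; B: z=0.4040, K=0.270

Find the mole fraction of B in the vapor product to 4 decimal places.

Material balance + equilibrium reduce to Σ zᵢ(Kᵢ−1)/(1+ψ(Kᵢ−1)) = 0.
Check two-phase: ΣzᵢKᵢ = 2.1009 > 1 and Σzᵢ/Kᵢ = 1.6746 > 1, so g(0) = 1.1009 > 0 and g(1) = -0.6746 < 0.
Binary case is linear: z₁(K₁−1)(1+ψ(K₂−1)) + z₂(K₂−1)(1+ψ(K₁−1)) = 0
⇒ ψ = [z₁(K₁−1)+z₂(K₂−1)] / [−(K₁−1)(K₂−1)] = 1.10091/1.70966 = 0.6439
Compositions from xᵢ = zᵢ/(1+ψ(Kᵢ−1)), yᵢ = Kᵢxᵢ:
  A: x = 0.2376, y = 0.7942
  B: x = 0.7624, y = 0.2058

y_B = 0.2058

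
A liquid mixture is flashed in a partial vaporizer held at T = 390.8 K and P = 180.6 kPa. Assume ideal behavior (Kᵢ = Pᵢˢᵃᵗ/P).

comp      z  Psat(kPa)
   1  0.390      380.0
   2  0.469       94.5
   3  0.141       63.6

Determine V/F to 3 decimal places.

Raoult's law: Kᵢ = Pᵢˢᵃᵗ/P = Pᵢˢᵃᵗ/180.6.
  K_1 = 380.0/180.6 = 2.10410, K_2 = 94.5/180.6 = 0.52326, K_3 = 63.6/180.6 = 0.35216
Material balance + equilibrium reduce to Σ zᵢ(Kᵢ−1)/(1+V/F(Kᵢ−1)) = 0.
Feasibility: ΣzᵢKᵢ = 1.116, Σzᵢ/Kᵢ = 1.482 — both > 1, two phases present.
Newton–Raphson from V/F = 0.5:
  V/F = 0.500: g = -0.1512, g' = -0.511 → V/F = 0.204
  V/F = 0.204: g = -0.0014, g' = -0.526 → V/F = 0.201
Converged at V/F = 0.201.

V/F = 0.201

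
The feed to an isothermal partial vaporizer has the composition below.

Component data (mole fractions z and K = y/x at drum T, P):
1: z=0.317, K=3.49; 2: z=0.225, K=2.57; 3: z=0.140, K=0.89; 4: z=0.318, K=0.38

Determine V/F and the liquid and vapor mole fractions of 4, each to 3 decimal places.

Newton–Raphson from V/F = 0.63:
  V/F = 0.630: g = 0.1448, g' = -0.769 → V/F = 0.818
  V/F = 0.818: g = -0.0026, g' = -0.825 → V/F = 0.815
Converged at V/F = 0.815.
Compositions from xᵢ = zᵢ/(1+V/F(Kᵢ−1)), yᵢ = Kᵢxᵢ:
  1: x = 0.105, y = 0.365
  2: x = 0.099, y = 0.254
  3: x = 0.154, y = 0.137
  4: x = 0.643, y = 0.244

V/F = 0.815, x_4 = 0.643, y_4 = 0.244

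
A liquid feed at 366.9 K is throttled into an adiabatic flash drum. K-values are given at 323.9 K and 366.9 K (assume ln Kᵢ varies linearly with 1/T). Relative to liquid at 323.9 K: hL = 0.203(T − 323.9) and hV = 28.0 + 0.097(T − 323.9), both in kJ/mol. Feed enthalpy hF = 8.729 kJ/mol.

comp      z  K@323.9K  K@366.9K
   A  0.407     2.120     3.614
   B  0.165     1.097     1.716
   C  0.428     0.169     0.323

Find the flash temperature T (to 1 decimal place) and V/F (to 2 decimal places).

T = 331.7 K, V/F = 0.26

Adiabatic flash: solve Rachford–Rice at each trial T, then check hF = ψ·hV(T) + (1−ψ)·hL(T).
  T = 323.9 K: K = (2.120, 1.097, 0.169), RR gives ψ = 0.150, H_out = 4.190 kJ/mol
  T = 366.9 K: K = (3.614, 1.716, 0.323), RR gives ψ = 0.609, H_out = 22.998 kJ/mol
  T = 345.4 K: K = (2.814, 1.391, 0.238), RR gives ψ = 0.415, H_out = 15.044 kJ/mol
  T = 334.6 K: K = (2.452, 1.239, 0.202), RR gives ψ = 0.299, H_out = 10.209 kJ/mol
  T = 329.2 K: K = (2.281, 1.167, 0.185), RR gives ψ = 0.230, H_out = 7.379 kJ/mol
  T = 331.9 K: K = (2.366, 1.203, 0.193), RR gives ψ = 0.266, H_out = 8.838 kJ/mol
  T = 330.5 K: K = (2.322, 1.184, 0.189), RR gives ψ = 0.247, H_out = 8.093 kJ/mol
Linear interpolation between T = 330.5 (H_out = 8.093) and T = 331.9 (H_out = 8.838) on hF = 8.729 gives T ≈ 331.7 K, at which ψ = 0.26.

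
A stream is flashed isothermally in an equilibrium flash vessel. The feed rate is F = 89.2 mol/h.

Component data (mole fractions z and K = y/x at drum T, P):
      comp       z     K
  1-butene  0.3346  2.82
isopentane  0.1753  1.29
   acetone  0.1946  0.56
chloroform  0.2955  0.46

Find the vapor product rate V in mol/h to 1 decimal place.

Material balance + equilibrium reduce to Σ zᵢ(Kᵢ−1)/(1+β(Kᵢ−1)) = 0.
g(0) = ΣzᵢKᵢ − 1 = 0.4146 and g(1) = 1 − Σzᵢ/Kᵢ = -0.2444, so a root lies in (0, 1).
Newton–Raphson from β = 0.69:
  β = 0.6900: g = -0.06497, g' = -0.5246 → β = 0.5662
  β = 0.5662: g = -0.00028, g' = -0.5253 → β = 0.5656
Converged at β = 0.5656.
Then V = β·F = 0.5656·89.2 = 50.5 mol/h and L = F − V = 38.7 mol/h.

V = 50.5 mol/h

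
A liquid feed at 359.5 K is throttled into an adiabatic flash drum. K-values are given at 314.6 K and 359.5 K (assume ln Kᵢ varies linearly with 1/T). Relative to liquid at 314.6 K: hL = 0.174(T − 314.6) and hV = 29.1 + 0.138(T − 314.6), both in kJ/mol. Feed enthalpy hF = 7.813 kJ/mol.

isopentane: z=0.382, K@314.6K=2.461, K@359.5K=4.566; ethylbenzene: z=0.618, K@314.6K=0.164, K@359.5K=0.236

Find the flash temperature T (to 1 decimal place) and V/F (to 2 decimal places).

T = 330.3 K, V/F = 0.18

Adiabatic flash: solve Rachford–Rice at each trial T, then check hF = ψ·hV(T) + (1−ψ)·hL(T).
  T = 314.6 K: K = (2.461, 0.164), RR gives ψ = 0.034, H_out = 0.988 kJ/mol
  T = 359.5 K: K = (4.566, 0.236), RR gives ψ = 0.327, H_out = 16.791 kJ/mol
  T = 337.1 K: K = (3.424, 0.199), RR gives ψ = 0.222, H_out = 10.198 kJ/mol
  T = 325.9 K: K = (2.922, 0.181), RR gives ψ = 0.145, H_out = 6.129 kJ/mol
  T = 331.5 K: K = (3.167, 0.190), RR gives ψ = 0.187, H_out = 8.257 kJ/mol
  T = 328.7 K: K = (3.043, 0.186), RR gives ψ = 0.167, H_out = 7.220 kJ/mol
  T = 330.1 K: K = (3.105, 0.188), RR gives ψ = 0.177, H_out = 7.745 kJ/mol
Linear interpolation between T = 330.1 (H_out = 7.745) and T = 331.5 (H_out = 8.257) on hF = 7.813 gives T ≈ 330.3 K, at which ψ = 0.18.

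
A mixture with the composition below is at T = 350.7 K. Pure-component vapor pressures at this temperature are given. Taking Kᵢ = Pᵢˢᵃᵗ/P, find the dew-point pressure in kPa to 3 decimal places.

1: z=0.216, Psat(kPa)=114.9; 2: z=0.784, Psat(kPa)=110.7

Pdew = 111.581 kPa

At the dew point ψ → 1, so Σzᵢ/Kᵢ = 1 with Kᵢ = Pᵢˢᵃᵗ/P ⇒ 1/P = Σzᵢ/Pᵢˢᵃᵗ.
1/P = 0.216/114.9 + 0.784/110.7 = 0.008962 ⇒ P = 111.581 kPa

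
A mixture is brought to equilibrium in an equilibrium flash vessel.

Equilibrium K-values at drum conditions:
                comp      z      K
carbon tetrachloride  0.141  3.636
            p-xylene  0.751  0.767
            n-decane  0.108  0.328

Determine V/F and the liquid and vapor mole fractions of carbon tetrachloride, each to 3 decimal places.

Newton–Raphson from V/F = 0.69:
  V/F = 0.690: g = -0.2120, g' = -0.351 → V/F = 0.086
  V/F = 0.086: g = 0.0477, g' = -0.749 → V/F = 0.149
  V/F = 0.149: g = 0.0048, g' = -0.609 → V/F = 0.157
Converged at V/F = 0.157.
Compositions from xᵢ = zᵢ/(1+V/F(Kᵢ−1)), yᵢ = Kᵢxᵢ:
  carbon tetrachloride: x = 0.100, y = 0.362
  p-xylene: x = 0.780, y = 0.598
  n-decane: x = 0.121, y = 0.040

V/F = 0.157, x_carbon tetrachloride = 0.100, y_carbon tetrachloride = 0.362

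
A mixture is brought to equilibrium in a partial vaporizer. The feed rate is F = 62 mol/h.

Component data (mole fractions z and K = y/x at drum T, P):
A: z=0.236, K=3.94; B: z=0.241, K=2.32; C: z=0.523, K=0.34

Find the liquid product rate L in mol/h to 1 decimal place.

Material balance + equilibrium reduce to Σ zᵢ(Kᵢ−1)/(1+ψ(Kᵢ−1)) = 0.
Feasibility: ΣzᵢKᵢ = 1.667, Σzᵢ/Kᵢ = 1.702 — both > 1, two phases present.
Iterate (Newton) starting at ψ = 0.5:
  ψ = 0.500: g = -0.0426, g' = -0.994 → ψ = 0.457
Converged at ψ = 0.457.
Then V = ψ·F = 0.4572·62 = 28.3 mol/h and L = F − V = 33.7 mol/h.

L = 33.7 mol/h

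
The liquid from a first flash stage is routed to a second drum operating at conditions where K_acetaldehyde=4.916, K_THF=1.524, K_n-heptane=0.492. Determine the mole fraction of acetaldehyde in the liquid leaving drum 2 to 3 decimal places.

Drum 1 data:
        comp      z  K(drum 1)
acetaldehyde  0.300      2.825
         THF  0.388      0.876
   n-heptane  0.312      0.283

x_acetaldehyde (drum 2) = 0.047

Drum 1:
Let ψ₁ = V/F and solve Σ zᵢ(Kᵢ−1)/(1+ψ₁(Kᵢ−1)) = 0.
Check two-phase: ΣzᵢKᵢ = 1.276 > 1 and Σzᵢ/Kᵢ = 1.652 > 1, so g(0) = 0.276 > 0 and g(1) = -0.652 < 0.
Newton–Raphson from ψ₁ = 0.47:
  ψ₁ = 0.470: g = -0.0938, g' = -0.661 → ψ₁ = 0.328
Converged at ψ₁ = 0.328.
Drum-1 compositions:
  acetaldehyde: x = 0.188, y = 0.530
  THF: x = 0.404, y = 0.354
  n-heptane: x = 0.408, y = 0.115
Drum-2 feed = drum-1 liquid: z₂ = (0.1877, 0.4044, 0.4078).
Drum 2:
Rachford–Rice: g(ψ₂) = Σ zᵢ(Kᵢ−1)/(1+ψ₂(Kᵢ−1)) = 0.
Feasibility: ΣzᵢKᵢ = 1.740, Σzᵢ/Kᵢ = 1.133 — both > 1, two phases present.
Newton–Raphson from ψ₂ = 0.5:
  ψ₂ = 0.500: g = 0.1387, g' = -0.588 → ψ₂ = 0.736
  ψ₂ = 0.736: g = 0.0114, g' = -0.517 → ψ₂ = 0.758
Converged at ψ₂ = 0.758.
  acetaldehyde: x = 0.047, y = 0.233
  THF: x = 0.289, y = 0.441
  n-heptane: x = 0.663, y = 0.326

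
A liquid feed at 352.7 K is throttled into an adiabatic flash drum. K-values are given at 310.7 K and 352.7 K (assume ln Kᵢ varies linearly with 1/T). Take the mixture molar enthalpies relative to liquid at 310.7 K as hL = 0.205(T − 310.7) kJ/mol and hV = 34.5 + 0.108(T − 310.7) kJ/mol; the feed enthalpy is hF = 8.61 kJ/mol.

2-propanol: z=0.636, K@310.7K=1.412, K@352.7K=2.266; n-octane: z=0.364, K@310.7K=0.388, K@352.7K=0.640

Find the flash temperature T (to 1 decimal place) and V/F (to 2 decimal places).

T = 312.6 K, V/F = 0.24

Adiabatic flash: solve Rachford–Rice at each trial T, then check hF = ψ·hV(T) + (1−ψ)·hL(T).
  T = 310.7 K: K = (1.412, 0.388), RR gives ψ = 0.156, H_out = 5.372 kJ/mol
  T = 352.7 K: K = (2.266, 0.640), RR gives ψ = 1.000, H_out = 39.036 kJ/mol
  T = 331.7 K: K = (1.816, 0.506), RR gives ψ = 0.842, H_out = 31.637 kJ/mol
  T = 321.2 K: K = (1.608, 0.445), RR gives ψ = 0.547, H_out = 20.478 kJ/mol
  T = 315.9 K: K = (1.507, 0.416), RR gives ψ = 0.371, H_out = 13.688 kJ/mol
  T = 313.3 K: K = (1.459, 0.402), RR gives ψ = 0.271, H_out = 9.803 kJ/mol
  T = 312.0 K: K = (1.436, 0.395), RR gives ψ = 0.215, H_out = 7.667 kJ/mol
Linear interpolation between T = 312.0 (H_out = 7.667) and T = 313.3 (H_out = 9.803) on hF = 8.61 gives T ≈ 312.6 K, at which ψ = 0.24.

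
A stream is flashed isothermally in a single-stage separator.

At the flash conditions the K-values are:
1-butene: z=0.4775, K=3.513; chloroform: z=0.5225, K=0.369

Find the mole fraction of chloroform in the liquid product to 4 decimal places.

x_chloroform = 0.7993

Rachford–Rice: g(β) = Σ zᵢ(Kᵢ−1)/(1+β(Kᵢ−1)) = 0.
g(0) = ΣzᵢKᵢ − 1 = 0.8703 and g(1) = 1 − Σzᵢ/Kᵢ = -0.5519, so a root lies in (0, 1).
Binary case is linear: z₁(K₁−1)(1+β(K₂−1)) + z₂(K₂−1)(1+β(K₁−1)) = 0
⇒ β = [z₁(K₁−1)+z₂(K₂−1)] / [−(K₁−1)(K₂−1)] = 0.87026/1.58570 = 0.5488
Compositions from xᵢ = zᵢ/(1+β(Kᵢ−1)), yᵢ = Kᵢxᵢ:
  1-butene: x = 0.2007, y = 0.7051
  chloroform: x = 0.7993, y = 0.2949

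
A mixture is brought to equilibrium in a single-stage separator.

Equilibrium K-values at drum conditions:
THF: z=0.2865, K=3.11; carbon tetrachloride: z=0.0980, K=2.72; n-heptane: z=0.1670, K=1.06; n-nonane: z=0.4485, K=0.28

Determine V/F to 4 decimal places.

V/F = 0.3829

Rachford–Rice: g(V/F) = Σ zᵢ(Kᵢ−1)/(1+V/F(Kᵢ−1)) = 0.
g(0) = ΣzᵢKᵢ − 1 = 0.4602 and g(1) = 1 − Σzᵢ/Kᵢ = -0.8875, so a root lies in (0, 1).
Newton iteration, V/F⁰ = 0.63:
  V/F = 0.6300: g = -0.24092, g' = -1.0812 → V/F = 0.4072
  V/F = 0.4072: g = -0.02278, g' = -0.9352 → V/F = 0.3828
  V/F = 0.3828: g = 0.00004, g' = -0.9394 → V/F = 0.3829
Converged at V/F = 0.3829.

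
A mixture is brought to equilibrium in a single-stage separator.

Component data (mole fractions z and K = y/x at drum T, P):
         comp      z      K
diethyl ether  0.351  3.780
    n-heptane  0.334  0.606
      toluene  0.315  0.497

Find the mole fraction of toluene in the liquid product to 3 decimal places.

Rachford–Rice: g(ψ) = Σ zᵢ(Kᵢ−1)/(1+ψ(Kᵢ−1)) = 0.
Check two-phase: ΣzᵢKᵢ = 1.686 > 1 and Σzᵢ/Kᵢ = 1.278 > 1, so g(0) = 0.686 > 0 and g(1) = -0.278 < 0.
Newton–Raphson from ψ = 0.6:
  ψ = 0.600: g = -0.0335, g' = -0.633 → ψ = 0.547
  ψ = 0.547: g = 0.0007, g' = -0.663 → ψ = 0.548
Converged at ψ = 0.548.
Compositions from xᵢ = zᵢ/(1+ψ(Kᵢ−1)), yᵢ = Kᵢxᵢ:
  diethyl ether: x = 0.139, y = 0.526
  n-heptane: x = 0.426, y = 0.258
  toluene: x = 0.435, y = 0.216

x_toluene = 0.435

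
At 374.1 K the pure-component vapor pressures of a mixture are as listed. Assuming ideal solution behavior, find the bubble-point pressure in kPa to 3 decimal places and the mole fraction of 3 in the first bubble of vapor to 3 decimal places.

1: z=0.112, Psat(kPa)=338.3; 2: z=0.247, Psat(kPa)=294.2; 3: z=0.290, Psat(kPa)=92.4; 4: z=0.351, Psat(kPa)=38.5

Pbub = 150.867 kPa, y_3 = 0.178

At the bubble point ψ → 0, so ΣzᵢKᵢ = 1 with Kᵢ = Pᵢˢᵃᵗ/P ⇒ P = ΣzᵢPᵢˢᵃᵗ.
P = 0.112·338.3 + 0.247·294.2 + 0.290·92.4 + 0.351·38.5 = 150.867 kPa
yᵢ = zᵢPᵢˢᵃᵗ/P ⇒ y_3 = 0.290·92.4/150.867 = 0.178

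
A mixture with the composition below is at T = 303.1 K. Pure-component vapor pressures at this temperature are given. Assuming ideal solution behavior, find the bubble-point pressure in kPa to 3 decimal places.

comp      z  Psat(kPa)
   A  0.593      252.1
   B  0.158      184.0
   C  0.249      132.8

Pbub = 211.634 kPa

At the bubble point ψ → 0, so ΣzᵢKᵢ = 1 with Kᵢ = Pᵢˢᵃᵗ/P ⇒ P = ΣzᵢPᵢˢᵃᵗ.
P = 0.593·252.1 + 0.158·184.0 + 0.249·132.8 = 211.634 kPa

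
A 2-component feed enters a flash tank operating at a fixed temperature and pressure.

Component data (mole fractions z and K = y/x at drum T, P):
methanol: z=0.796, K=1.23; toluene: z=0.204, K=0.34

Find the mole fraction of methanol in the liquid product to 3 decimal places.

Let ψ = V/F and solve Σ zᵢ(Kᵢ−1)/(1+ψ(Kᵢ−1)) = 0.
Feasibility: ΣzᵢKᵢ = 1.048, Σzᵢ/Kᵢ = 1.247 — both > 1, two phases present.
Binary case is linear: z₁(K₁−1)(1+ψ(K₂−1)) + z₂(K₂−1)(1+ψ(K₁−1)) = 0
⇒ ψ = [z₁(K₁−1)+z₂(K₂−1)] / [−(K₁−1)(K₂−1)] = 0.0484/0.1518 = 0.319
Compositions from xᵢ = zᵢ/(1+ψ(Kᵢ−1)), yᵢ = Kᵢxᵢ:
  methanol: x = 0.742, y = 0.912
  toluene: x = 0.258, y = 0.088

x_methanol = 0.742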